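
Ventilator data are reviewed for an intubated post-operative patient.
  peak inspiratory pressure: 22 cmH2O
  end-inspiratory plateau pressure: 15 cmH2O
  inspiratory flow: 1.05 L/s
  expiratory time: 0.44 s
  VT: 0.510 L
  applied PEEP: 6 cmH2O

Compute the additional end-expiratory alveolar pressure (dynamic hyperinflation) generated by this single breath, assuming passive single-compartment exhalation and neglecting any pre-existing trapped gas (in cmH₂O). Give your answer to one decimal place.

2.8

R = (PIP − Pplat)/V̇ = (22 − 15) / 1.05 = 7.0/1.05 = 6.667 cmH2O·s/L.
C = Vt/(Pplat − PEEP) = 510.0 / (15 − 6) = 510.0/9.0 = 56.667 mL/cmH2O.
τ = R × C = 6.667 × 0.05667 L/cmH2O = 0.3778 s.
Fraction remaining = e^(−Te/τ) = e^(−0.44/0.3778) = 0.312; trapped volume = 510.0 × 0.312 = 159.12 mL.
Additional alveolar pressure from trapping ≈ V_trapped / C = 159.12 / 56.667 = 2.808 cmH2O.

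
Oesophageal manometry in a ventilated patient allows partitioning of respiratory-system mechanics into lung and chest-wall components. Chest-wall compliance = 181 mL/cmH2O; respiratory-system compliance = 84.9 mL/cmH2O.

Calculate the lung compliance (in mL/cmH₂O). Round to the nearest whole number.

1/CL = 1/Crs − 1/Ccw.
1/CL = 1/84.9 − 1/181 = 0.006254.
CL = 159.9 mL/cmH2O.

160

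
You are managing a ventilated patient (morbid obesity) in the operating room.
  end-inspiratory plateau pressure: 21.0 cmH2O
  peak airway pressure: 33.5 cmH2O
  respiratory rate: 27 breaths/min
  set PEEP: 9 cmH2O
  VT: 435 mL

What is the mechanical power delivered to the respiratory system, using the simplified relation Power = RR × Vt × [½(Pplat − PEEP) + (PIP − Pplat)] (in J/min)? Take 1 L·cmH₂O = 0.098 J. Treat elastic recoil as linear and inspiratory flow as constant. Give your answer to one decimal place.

Per-breath work = Vt × [½(Pplat−PEEP) + (PIP−Pplat)] = 0.435 × [0.5×12.0 + 12.5] = 0.435 × 18.5 = 8.048 L·cmH2O.
Power = 27 × 8.048 = 217.3 L·cmH2O/min.
× 0.098 J/(L·cmH2O) → 21.295 J/min.

21.3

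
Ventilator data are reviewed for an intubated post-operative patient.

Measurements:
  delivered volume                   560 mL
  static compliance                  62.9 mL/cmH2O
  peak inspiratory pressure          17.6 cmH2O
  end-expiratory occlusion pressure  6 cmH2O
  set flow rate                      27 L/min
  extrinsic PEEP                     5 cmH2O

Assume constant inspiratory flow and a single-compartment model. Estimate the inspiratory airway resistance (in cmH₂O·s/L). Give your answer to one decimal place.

Flow: 27 L/min ÷ 60 = 0.45 L/s.
Total PEEP = 6 cmH2O (set 5 + intrinsic 1); this is the baseline alveolar pressure.
Equation of motion (constant flow): PIP = Vt/C + R·V̇ + PEEP.
R·V̇ = PIP − Vt/C − PEEP = 17.6 − 560/62.9 − 6 = 17.6 − 8.903 − 6 = 2.697 cmH2O.
R = 2.697 / 0.45 = 5.993 cmH2O·s/L.

6.0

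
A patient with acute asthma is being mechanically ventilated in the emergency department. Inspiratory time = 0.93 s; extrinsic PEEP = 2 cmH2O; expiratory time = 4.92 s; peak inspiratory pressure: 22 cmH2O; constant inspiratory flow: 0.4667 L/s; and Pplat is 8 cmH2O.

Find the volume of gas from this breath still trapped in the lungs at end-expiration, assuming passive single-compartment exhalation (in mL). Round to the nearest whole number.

Vt = flow × Ti = 0.4667 L/s × 0.93 s × 1000 mL/L = 434.03 mL.
R = (PIP − Pplat)/V̇ = (22 − 8) / 0.4667 = 14.0/0.4667 = 29.998 cmH2O·s/L.
C = Vt/(Pplat − PEEP) = 434.03 / (8 − 2) = 434.03/6.0 = 72.338 mL/cmH2O.
τ = R × C = 29.998 × 0.07234 L/cmH2O = 2.17 s.
Fraction remaining = e^(−Te/τ) = e^(−4.92/2.17) = 0.1036.
Trapped volume = 434.03 × 0.1036 = 44.966 mL.

45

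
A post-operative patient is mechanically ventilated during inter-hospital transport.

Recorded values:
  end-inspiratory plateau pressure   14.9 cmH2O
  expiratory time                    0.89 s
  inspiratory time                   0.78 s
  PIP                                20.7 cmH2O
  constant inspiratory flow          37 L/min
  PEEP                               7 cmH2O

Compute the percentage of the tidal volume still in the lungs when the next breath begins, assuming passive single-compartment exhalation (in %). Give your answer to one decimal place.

Flow: 37 L/min ÷ 60 = 0.6167 L/s.
Vt = flow × Ti = 0.6167 L/s × 0.78 s × 1000 mL/L = 481.03 mL.
R = (PIP − Pplat)/V̇ = (20.7 − 14.9) / 0.6167 = 5.8/0.6167 = 9.405 cmH2O·s/L.
C = Vt/(Pplat − PEEP) = 481.03 / (14.9 − 7) = 481.03/7.9 = 60.89 mL/cmH2O.
τ = R × C = 9.405 × 0.06089 L/cmH2O = 0.5727 s.
Fraction remaining at end-expiration = e^(−Te/τ) = e^(−0.89/0.5727) = 0.2114 → 21.14%.

21.1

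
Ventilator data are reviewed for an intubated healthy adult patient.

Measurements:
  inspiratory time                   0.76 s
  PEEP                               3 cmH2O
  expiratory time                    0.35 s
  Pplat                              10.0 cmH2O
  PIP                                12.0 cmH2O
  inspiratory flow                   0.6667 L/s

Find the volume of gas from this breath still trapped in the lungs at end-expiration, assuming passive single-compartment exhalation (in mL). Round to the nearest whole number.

101

Vt = flow × Ti = 0.6667 L/s × 0.76 s × 1000 mL/L = 506.69 mL.
R = (PIP − Pplat)/V̇ = (12.0 − 10.0) / 0.6667 = 2.0/0.6667 = 3.0 cmH2O·s/L.
C = Vt/(Pplat − PEEP) = 506.69 / (10.0 − 3) = 506.69/7.0 = 72.384 mL/cmH2O.
τ = R × C = 3.0 × 0.07238 L/cmH2O = 0.2171 s.
Fraction remaining = e^(−Te/τ) = e^(−0.35/0.2171) = 0.1995.
Trapped volume = 506.69 × 0.1995 = 101.08 mL.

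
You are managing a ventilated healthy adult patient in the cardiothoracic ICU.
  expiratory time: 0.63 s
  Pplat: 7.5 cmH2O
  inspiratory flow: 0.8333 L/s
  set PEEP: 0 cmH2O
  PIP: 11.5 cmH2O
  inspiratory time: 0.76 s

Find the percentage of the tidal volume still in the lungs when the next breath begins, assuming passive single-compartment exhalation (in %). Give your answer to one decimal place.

Vt = flow × Ti = 0.8333 L/s × 0.76 s × 1000 mL/L = 633.31 mL.
R = (PIP − Pplat)/V̇ = (11.5 − 7.5) / 0.8333 = 4.0/0.8333 = 4.8 cmH2O·s/L.
C = Vt/(Pplat − PEEP) = 633.31 / (7.5 − 0) = 633.31/7.5 = 84.441 mL/cmH2O.
τ = R × C = 4.8 × 0.08444 L/cmH2O = 0.4053 s.
Fraction remaining at end-expiration = e^(−Te/τ) = e^(−0.63/0.4053) = 0.2113 → 21.13%.

21.1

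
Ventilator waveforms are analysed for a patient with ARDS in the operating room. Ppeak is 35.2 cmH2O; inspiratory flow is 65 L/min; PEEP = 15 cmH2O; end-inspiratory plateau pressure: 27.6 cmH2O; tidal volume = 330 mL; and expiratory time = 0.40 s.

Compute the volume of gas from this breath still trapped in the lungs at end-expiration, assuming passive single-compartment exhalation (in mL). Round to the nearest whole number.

Flow: 65 L/min ÷ 60 = 1.0833 L/s.
R = (PIP − Pplat)/V̇ = (35.2 − 27.6) / 1.0833 = 7.6/1.0833 = 7.016 cmH2O·s/L.
C = Vt/(Pplat − PEEP) = 330.0 / (27.6 − 15) = 330.0/12.6 = 26.19 mL/cmH2O.
τ = R × C = 7.016 × 0.02619 L/cmH2O = 0.1837 s.
Fraction remaining = e^(−Te/τ) = e^(−0.40/0.1837) = 0.1133.
Trapped volume = 330.0 × 0.1133 = 37.389 mL.

37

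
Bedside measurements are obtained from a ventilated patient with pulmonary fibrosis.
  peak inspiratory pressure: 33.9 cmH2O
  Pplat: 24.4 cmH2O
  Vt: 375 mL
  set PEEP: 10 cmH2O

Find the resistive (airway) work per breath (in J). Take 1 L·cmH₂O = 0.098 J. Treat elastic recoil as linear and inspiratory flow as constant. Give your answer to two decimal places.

With constant inspiratory flow the resistive pressure is constant at PIP − Pplat = 33.9 − 24.4 = 9.5 cmH2O, so resistive work = 9.5 × 0.375 = 3.563 L·cmH2O.
× 0.098 J/(L·cmH2O) → 0.3492 J.

0.35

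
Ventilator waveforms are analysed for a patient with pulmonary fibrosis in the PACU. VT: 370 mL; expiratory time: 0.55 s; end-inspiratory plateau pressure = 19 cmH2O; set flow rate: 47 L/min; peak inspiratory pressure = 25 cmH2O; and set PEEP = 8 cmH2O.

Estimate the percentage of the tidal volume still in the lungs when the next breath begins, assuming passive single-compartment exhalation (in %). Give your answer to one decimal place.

Flow: 47 L/min ÷ 60 = 0.7833 L/s.
R = (PIP − Pplat)/V̇ = (25 − 19) / 0.7833 = 6.0/0.7833 = 7.66 cmH2O·s/L.
C = Vt/(Pplat − PEEP) = 370.0 / (19 − 8) = 370.0/11.0 = 33.636 mL/cmH2O.
τ = R × C = 7.66 × 0.03364 L/cmH2O = 0.2577 s.
Fraction remaining at end-expiration = e^(−Te/τ) = e^(−0.55/0.2577) = 0.1183 → 11.83%.

11.8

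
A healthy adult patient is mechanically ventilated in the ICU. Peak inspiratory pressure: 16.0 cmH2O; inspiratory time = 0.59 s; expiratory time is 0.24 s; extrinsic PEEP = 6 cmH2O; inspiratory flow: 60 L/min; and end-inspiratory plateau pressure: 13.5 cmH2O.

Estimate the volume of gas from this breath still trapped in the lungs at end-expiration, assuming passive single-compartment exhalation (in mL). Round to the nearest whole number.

174

Flow: 60 L/min ÷ 60 = 1 L/s.
Vt = flow × Ti = 1 L/s × 0.59 s × 1000 mL/L = 590.0 mL.
R = (PIP − Pplat)/V̇ = (16.0 − 13.5) / 1 = 2.5/1 = 2.5 cmH2O·s/L.
C = Vt/(Pplat − PEEP) = 590.0 / (13.5 − 6) = 590.0/7.5 = 78.667 mL/cmH2O.
τ = R × C = 2.5 × 0.07867 L/cmH2O = 0.1967 s.
Fraction remaining = e^(−Te/τ) = e^(−0.24/0.1967) = 0.2952.
Trapped volume = 590.0 × 0.2952 = 174.17 mL.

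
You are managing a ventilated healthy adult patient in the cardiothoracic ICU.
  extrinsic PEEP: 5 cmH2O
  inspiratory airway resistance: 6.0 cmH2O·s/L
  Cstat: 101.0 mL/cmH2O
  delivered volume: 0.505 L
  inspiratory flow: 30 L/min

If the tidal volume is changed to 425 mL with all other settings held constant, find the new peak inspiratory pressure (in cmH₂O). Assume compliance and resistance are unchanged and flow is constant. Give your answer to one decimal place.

Flow: 30 L/min ÷ 60 = 0.5 L/s.
PIP = Vt/C + R·V̇ + PEEP (constant-flow equation of motion).
Only the elastic term changes: ΔPIP = ΔVt / C = (425 − 505) / 101.0 = -0.7921 cmH2O.
Original PIP = 505/101.0 + 6.0×0.5 + 5 = 13.0 cmH2O; new PIP = 13.0 + (-0.7921) = 12.208 cmH2O.

12.2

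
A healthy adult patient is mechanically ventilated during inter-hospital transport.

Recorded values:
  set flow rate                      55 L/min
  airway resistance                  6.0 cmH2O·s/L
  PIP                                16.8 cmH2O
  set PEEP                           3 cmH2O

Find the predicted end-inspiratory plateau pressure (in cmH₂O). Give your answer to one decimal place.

11.3

Flow: 55 L/min ÷ 60 = 0.9167 L/s.
Pplat = PIP − Raw × flow = 16.8 − 6.0 × 0.9167 = 16.8 − 5.5 = 11.3 cmH2O.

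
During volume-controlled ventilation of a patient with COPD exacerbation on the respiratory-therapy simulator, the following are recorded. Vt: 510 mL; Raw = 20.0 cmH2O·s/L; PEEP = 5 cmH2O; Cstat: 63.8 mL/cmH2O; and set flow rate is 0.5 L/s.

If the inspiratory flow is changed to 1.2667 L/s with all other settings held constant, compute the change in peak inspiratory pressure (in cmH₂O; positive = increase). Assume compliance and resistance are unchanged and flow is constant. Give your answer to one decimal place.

15.3

PIP = Vt/C + R·V̇ + PEEP (constant-flow equation of motion).
Only the resistive term changes: ΔPIP = R × ΔV̇ = 20.0 × (1.2667 − 0.5) = 20.0 × 0.7667 = 15.334 cmH2O.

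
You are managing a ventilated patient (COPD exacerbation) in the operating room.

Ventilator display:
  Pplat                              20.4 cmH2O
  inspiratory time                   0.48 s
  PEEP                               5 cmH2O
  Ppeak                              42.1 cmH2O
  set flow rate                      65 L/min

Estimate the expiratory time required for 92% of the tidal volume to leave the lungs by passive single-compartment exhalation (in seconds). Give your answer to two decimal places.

1.71

Flow: 65 L/min ÷ 60 = 1.0833 L/s.
Vt = flow × Ti = 1.0833 L/s × 0.48 s × 1000 mL/L = 519.98 mL.
R = (PIP − Pplat)/V̇ = (42.1 − 20.4) / 1.0833 = 21.7/1.0833 = 20.031 cmH2O·s/L.
C = Vt/(Pplat − PEEP) = 519.98 / (20.4 − 5) = 519.98/15.4 = 33.765 mL/cmH2O.
τ = R × C = 20.031 × 0.03377 L/cmH2O = 0.6764 s.
t = −τ·ln(1 − 0.92) = −0.6764·ln(0.08) = 1.708 s.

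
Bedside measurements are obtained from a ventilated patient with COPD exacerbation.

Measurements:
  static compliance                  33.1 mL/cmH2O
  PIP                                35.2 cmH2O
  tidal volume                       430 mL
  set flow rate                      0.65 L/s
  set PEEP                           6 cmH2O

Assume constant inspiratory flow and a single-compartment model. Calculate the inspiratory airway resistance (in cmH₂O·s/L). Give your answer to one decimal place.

24.9

Equation of motion (constant flow): PIP = Vt/C + R·V̇ + PEEP.
R·V̇ = PIP − Vt/C − PEEP = 35.2 − 430/33.1 − 6 = 35.2 − 12.991 − 6 = 16.209 cmH2O.
R = 16.209 / 0.65 = 24.937 cmH2O·s/L.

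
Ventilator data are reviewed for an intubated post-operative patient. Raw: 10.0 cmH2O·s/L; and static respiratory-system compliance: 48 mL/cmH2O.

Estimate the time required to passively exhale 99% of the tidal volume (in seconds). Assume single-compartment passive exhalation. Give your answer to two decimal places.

2.21

τ = R × C = 10.0 × 48 mL/cmH2O = 10.0 × 0.048 L/cmH2O = 0.48 s.
Exhaled fraction f = 1 − e^(−t/τ) → t = −τ·ln(1 − f) = −0.48·ln(0.01) = 2.21 s.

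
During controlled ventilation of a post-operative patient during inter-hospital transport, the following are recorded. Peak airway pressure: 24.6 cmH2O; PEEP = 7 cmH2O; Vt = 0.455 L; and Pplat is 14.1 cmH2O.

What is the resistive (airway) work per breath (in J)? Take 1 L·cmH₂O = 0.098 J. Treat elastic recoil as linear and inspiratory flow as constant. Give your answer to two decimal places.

0.47

With constant inspiratory flow the resistive pressure is constant at PIP − Pplat = 24.6 − 14.1 = 10.5 cmH2O, so resistive work = 10.5 × 0.455 = 4.778 L·cmH2O.
× 0.098 J/(L·cmH2O) → 0.4682 J.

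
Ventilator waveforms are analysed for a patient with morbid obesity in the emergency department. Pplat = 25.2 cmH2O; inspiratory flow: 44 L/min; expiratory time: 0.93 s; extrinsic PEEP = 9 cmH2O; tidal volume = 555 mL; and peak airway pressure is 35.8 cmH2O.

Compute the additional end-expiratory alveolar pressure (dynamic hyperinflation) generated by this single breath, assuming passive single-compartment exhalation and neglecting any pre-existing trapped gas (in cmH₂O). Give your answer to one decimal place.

2.5

Flow: 44 L/min ÷ 60 = 0.7333 L/s.
R = (PIP − Pplat)/V̇ = (35.8 − 25.2) / 0.7333 = 10.6/0.7333 = 14.455 cmH2O·s/L.
C = Vt/(Pplat − PEEP) = 555.0 / (25.2 − 9) = 555.0/16.2 = 34.259 mL/cmH2O.
τ = R × C = 14.455 × 0.03426 L/cmH2O = 0.4952 s.
Fraction remaining = e^(−Te/τ) = e^(−0.93/0.4952) = 0.1529; trapped volume = 555.0 × 0.1529 = 84.86 mL.
Additional alveolar pressure from trapping ≈ V_trapped / C = 84.86 / 34.259 = 2.477 cmH2O.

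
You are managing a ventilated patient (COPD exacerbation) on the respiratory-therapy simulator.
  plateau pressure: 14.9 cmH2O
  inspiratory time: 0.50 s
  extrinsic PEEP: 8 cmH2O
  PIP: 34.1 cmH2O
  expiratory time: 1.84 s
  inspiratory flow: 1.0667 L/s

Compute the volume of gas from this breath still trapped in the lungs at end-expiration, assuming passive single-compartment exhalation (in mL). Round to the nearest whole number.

142

Vt = flow × Ti = 1.0667 L/s × 0.50 s × 1000 mL/L = 533.35 mL.
R = (PIP − Pplat)/V̇ = (34.1 − 14.9) / 1.0667 = 19.2/1.0667 = 17.999 cmH2O·s/L.
C = Vt/(Pplat − PEEP) = 533.35 / (14.9 − 8) = 533.35/6.9 = 77.297 mL/cmH2O.
τ = R × C = 17.999 × 0.0773 L/cmH2O = 1.391 s.
Fraction remaining = e^(−Te/τ) = e^(−1.84/1.391) = 0.2664.
Trapped volume = 533.35 × 0.2664 = 142.08 mL.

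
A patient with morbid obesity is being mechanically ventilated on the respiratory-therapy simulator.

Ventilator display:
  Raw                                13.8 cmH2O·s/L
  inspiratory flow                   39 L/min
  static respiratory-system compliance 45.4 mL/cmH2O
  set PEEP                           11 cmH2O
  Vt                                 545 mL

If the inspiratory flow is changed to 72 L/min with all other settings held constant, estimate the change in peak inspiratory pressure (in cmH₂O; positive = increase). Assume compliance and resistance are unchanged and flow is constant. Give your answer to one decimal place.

7.6

Flow: 39 L/min ÷ 60 = 0.65 L/s.
New flow: 72 L/min ÷ 60 = 1.2 L/s.
PIP = Vt/C + R·V̇ + PEEP (constant-flow equation of motion).
Only the resistive term changes: ΔPIP = R × ΔV̇ = 13.8 × (1.2 − 0.65) = 13.8 × 0.55 = 7.59 cmH2O.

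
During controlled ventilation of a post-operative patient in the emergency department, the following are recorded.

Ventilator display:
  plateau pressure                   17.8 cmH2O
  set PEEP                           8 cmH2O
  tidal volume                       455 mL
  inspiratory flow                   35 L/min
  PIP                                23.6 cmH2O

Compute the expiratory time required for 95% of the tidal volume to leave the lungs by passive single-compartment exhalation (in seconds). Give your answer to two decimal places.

1.38

Flow: 35 L/min ÷ 60 = 0.5833 L/s.
R = (PIP − Pplat)/V̇ = (23.6 − 17.8) / 0.5833 = 5.8/0.5833 = 9.943 cmH2O·s/L.
C = Vt/(Pplat − PEEP) = 455.0 / (17.8 − 8) = 455.0/9.8 = 46.429 mL/cmH2O.
τ = R × C = 9.943 × 0.04643 L/cmH2O = 0.4617 s.
t = −τ·ln(1 − 0.95) = −0.4617·ln(0.05) = 1.383 s.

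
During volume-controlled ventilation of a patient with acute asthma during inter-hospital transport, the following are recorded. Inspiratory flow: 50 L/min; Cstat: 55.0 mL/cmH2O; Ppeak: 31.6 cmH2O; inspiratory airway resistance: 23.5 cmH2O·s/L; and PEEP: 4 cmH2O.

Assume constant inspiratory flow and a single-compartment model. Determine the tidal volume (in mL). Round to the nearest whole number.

441

Flow: 50 L/min ÷ 60 = 0.8333 L/s.
Equation of motion (constant flow): PIP = Vt/C + R·V̇ + PEEP.
Vt/C = PIP − R·V̇ − PEEP = 31.6 − 19.583 − 4 = 8.017 cmH2O.
Vt = C × 8.017 = 55.0 × 8.017 = 440.94 mL.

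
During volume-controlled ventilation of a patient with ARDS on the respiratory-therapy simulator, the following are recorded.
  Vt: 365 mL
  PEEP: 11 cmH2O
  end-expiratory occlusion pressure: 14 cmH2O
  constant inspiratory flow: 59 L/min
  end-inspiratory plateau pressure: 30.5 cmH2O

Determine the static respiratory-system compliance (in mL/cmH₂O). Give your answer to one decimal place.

22.1

End-expiratory occlusion gives total PEEP = 14 cmH2O (intrinsic PEEP = 14 − 11 = 3). Use total PEEP for the elastic gradient.
Cstat = Vt / (Pplat − PEEPtotal) = 365 / (30.5 − 14) = 365 / 16.5 = 22.121 mL/cmH2O.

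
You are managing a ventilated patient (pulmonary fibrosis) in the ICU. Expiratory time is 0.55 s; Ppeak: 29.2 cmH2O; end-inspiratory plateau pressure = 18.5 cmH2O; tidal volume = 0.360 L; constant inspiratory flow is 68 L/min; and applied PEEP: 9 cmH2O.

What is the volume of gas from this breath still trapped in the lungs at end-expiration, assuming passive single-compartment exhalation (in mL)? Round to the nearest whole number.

Flow: 68 L/min ÷ 60 = 1.1333 L/s.
R = (PIP − Pplat)/V̇ = (29.2 − 18.5) / 1.1333 = 10.7/1.1333 = 9.441 cmH2O·s/L.
C = Vt/(Pplat − PEEP) = 360.0 / (18.5 − 9) = 360.0/9.5 = 37.895 mL/cmH2O.
τ = R × C = 9.441 × 0.0379 L/cmH2O = 0.3578 s.
Fraction remaining = e^(−Te/τ) = e^(−0.55/0.3578) = 0.215.
Trapped volume = 360.0 × 0.215 = 77.4 mL.

77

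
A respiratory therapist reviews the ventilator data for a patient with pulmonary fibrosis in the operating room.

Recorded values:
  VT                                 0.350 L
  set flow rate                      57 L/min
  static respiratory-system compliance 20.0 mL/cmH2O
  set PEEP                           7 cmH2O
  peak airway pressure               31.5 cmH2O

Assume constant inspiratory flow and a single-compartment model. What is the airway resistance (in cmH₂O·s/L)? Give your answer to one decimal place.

7.4

Flow: 57 L/min ÷ 60 = 0.95 L/s.
Equation of motion (constant flow): PIP = Vt/C + R·V̇ + PEEP.
R·V̇ = PIP − Vt/C − PEEP = 31.5 − 350/20.0 − 7 = 31.5 − 17.5 − 7 = 7.0 cmH2O.
R = 7.0 / 0.95 = 7.368 cmH2O·s/L.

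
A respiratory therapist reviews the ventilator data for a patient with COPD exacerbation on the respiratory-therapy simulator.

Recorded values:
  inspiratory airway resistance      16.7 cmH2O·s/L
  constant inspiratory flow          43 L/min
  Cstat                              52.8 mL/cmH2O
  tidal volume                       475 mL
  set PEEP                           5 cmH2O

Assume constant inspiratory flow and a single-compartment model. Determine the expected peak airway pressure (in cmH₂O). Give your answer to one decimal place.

Flow: 43 L/min ÷ 60 = 0.7167 L/s.
Equation of motion (constant flow): PIP = Vt/C + R·V̇ + PEEP.
PIP = 475/52.8 + 16.7×0.7167 + 5 = 8.996 + 11.969 + 5 = 25.965 cmH2O.

26.0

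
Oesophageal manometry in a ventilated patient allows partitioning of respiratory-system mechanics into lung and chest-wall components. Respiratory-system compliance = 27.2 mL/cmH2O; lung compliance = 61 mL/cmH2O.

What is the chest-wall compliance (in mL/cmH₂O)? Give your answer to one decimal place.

1/Ccw = 1/Crs − 1/CL.
1/Ccw = 1/27.2 − 1/61 = 0.02037.
Ccw = 49.092 mL/cmH2O.

49.1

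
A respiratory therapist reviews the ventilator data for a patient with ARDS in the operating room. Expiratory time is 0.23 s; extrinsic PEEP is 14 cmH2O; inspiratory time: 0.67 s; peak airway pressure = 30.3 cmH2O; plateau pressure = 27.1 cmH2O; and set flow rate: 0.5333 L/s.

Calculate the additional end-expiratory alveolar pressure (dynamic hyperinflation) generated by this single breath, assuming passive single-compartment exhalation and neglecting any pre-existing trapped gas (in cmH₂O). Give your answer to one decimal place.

3.2

Vt = flow × Ti = 0.5333 L/s × 0.67 s × 1000 mL/L = 357.31 mL.
R = (PIP − Pplat)/V̇ = (30.3 − 27.1) / 0.5333 = 3.2/0.5333 = 6.0 cmH2O·s/L.
C = Vt/(Pplat − PEEP) = 357.31 / (27.1 − 14) = 357.31/13.1 = 27.276 mL/cmH2O.
τ = R × C = 6.0 × 0.02728 L/cmH2O = 0.1637 s.
Fraction remaining = e^(−Te/τ) = e^(−0.23/0.1637) = 0.2454; trapped volume = 357.31 × 0.2454 = 87.684 mL.
Additional alveolar pressure from trapping ≈ V_trapped / C = 87.684 / 27.276 = 3.215 cmH2O.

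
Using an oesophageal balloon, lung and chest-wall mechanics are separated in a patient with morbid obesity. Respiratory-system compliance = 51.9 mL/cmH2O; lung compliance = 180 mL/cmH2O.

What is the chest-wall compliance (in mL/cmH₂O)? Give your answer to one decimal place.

72.9

1/Ccw = 1/Crs − 1/CL.
1/Ccw = 1/51.9 − 1/180 = 0.01371.
Ccw = 72.939 mL/cmH2O.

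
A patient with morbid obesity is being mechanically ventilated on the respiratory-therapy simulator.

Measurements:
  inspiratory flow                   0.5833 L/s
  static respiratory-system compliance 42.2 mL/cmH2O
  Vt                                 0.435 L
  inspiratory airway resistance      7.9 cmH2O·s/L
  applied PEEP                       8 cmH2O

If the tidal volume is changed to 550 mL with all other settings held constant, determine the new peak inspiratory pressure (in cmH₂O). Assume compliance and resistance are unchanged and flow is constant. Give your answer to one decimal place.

PIP = Vt/C + R·V̇ + PEEP (constant-flow equation of motion).
Only the elastic term changes: ΔPIP = ΔVt / C = (550 − 435) / 42.2 = 2.725 cmH2O.
Original PIP = 435/42.2 + 7.9×0.5833 + 8 = 22.916 cmH2O; new PIP = 22.916 + (2.725) = 25.641 cmH2O.

25.6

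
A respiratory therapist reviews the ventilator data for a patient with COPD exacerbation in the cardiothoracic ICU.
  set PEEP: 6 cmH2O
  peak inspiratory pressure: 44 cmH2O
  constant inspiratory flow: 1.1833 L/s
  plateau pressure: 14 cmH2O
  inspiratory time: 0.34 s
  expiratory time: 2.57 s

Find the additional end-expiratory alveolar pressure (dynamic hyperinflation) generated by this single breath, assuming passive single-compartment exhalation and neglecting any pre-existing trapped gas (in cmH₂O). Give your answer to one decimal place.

Vt = flow × Ti = 1.1833 L/s × 0.34 s × 1000 mL/L = 402.32 mL.
R = (PIP − Pplat)/V̇ = (44 − 14) / 1.1833 = 30.0/1.1833 = 25.353 cmH2O·s/L.
C = Vt/(Pplat − PEEP) = 402.32 / (14 − 6) = 402.32/8.0 = 50.29 mL/cmH2O.
τ = R × C = 25.353 × 0.05029 L/cmH2O = 1.275 s.
Fraction remaining = e^(−Te/τ) = e^(−2.57/1.275) = 0.1332; trapped volume = 402.32 × 0.1332 = 53.589 mL.
Additional alveolar pressure from trapping ≈ V_trapped / C = 53.589 / 50.29 = 1.066 cmH2O.

1.1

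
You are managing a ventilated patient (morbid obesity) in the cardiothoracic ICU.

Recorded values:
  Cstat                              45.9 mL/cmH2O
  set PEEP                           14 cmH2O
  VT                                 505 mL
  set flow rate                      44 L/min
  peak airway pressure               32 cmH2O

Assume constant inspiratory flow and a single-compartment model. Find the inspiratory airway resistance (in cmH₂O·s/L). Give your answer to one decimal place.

Flow: 44 L/min ÷ 60 = 0.7333 L/s.
Equation of motion (constant flow): PIP = Vt/C + R·V̇ + PEEP.
R·V̇ = PIP − Vt/C − PEEP = 32 − 505/45.9 − 14 = 32 − 11.002 − 14 = 6.998 cmH2O.
R = 6.998 / 0.7333 = 9.543 cmH2O·s/L.

9.5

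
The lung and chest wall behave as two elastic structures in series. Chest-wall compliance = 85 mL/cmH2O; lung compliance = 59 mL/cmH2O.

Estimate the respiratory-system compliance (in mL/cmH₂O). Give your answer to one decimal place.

34.8

Lung and chest wall are elastances in series: 1/Crs = 1/CL + 1/Ccw.
1/Crs = 1/59 + 1/85 = 0.02871.
Crs = 34.831 mL/cmH2O.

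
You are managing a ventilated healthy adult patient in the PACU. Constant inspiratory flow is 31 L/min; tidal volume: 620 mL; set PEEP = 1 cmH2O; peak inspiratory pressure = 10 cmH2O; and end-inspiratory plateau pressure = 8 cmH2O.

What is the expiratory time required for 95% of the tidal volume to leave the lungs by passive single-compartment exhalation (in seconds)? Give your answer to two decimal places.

Flow: 31 L/min ÷ 60 = 0.5167 L/s.
R = (PIP − Pplat)/V̇ = (10 − 8) / 0.5167 = 2.0/0.5167 = 3.871 cmH2O·s/L.
C = Vt/(Pplat − PEEP) = 620.0 / (8 − 1) = 620.0/7.0 = 88.571 mL/cmH2O.
τ = R × C = 3.871 × 0.08857 L/cmH2O = 0.3429 s.
t = −τ·ln(1 − 0.95) = −0.3429·ln(0.05) = 1.027 s.

1.03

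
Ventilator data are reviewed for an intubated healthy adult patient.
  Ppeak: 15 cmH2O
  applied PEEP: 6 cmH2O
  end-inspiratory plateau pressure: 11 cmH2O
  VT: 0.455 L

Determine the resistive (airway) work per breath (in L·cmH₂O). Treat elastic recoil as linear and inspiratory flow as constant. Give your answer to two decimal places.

With constant inspiratory flow the resistive pressure is constant at PIP − Pplat = 15 − 11 = 4.0 cmH2O, so resistive work = 4.0 × 0.455 = 1.82 L·cmH2O.

1.82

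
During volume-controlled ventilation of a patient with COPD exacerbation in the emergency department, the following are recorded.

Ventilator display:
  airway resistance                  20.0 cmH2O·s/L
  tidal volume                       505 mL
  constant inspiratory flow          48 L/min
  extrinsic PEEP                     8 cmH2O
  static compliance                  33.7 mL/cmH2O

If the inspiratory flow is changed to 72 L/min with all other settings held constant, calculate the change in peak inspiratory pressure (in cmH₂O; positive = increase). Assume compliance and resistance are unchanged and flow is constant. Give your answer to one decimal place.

Flow: 48 L/min ÷ 60 = 0.8 L/s.
New flow: 72 L/min ÷ 60 = 1.2 L/s.
PIP = Vt/C + R·V̇ + PEEP (constant-flow equation of motion).
Only the resistive term changes: ΔPIP = R × ΔV̇ = 20.0 × (1.2 − 0.8) = 20.0 × 0.4 = 8.0 cmH2O.

8.0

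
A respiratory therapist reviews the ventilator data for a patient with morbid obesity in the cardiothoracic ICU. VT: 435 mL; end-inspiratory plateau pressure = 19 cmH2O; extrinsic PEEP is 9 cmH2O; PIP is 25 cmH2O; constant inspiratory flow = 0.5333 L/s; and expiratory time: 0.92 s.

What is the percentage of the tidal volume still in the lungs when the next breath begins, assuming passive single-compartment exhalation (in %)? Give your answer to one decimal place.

R = (PIP − Pplat)/V̇ = (25 − 19) / 0.5333 = 6.0/0.5333 = 11.251 cmH2O·s/L.
C = Vt/(Pplat − PEEP) = 435.0 / (19 − 9) = 435.0/10.0 = 43.5 mL/cmH2O.
τ = R × C = 11.251 × 0.0435 L/cmH2O = 0.4894 s.
Fraction remaining at end-expiration = e^(−Te/τ) = e^(−0.92/0.4894) = 0.1526 → 15.26%.

15.3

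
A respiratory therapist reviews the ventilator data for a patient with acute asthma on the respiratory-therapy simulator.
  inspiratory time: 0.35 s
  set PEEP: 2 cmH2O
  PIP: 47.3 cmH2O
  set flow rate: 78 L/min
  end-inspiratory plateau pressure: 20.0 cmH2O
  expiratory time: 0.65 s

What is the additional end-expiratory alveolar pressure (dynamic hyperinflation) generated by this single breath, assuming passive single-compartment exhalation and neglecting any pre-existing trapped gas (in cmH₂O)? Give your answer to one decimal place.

5.3

Flow: 78 L/min ÷ 60 = 1.3 L/s.
Vt = flow × Ti = 1.3 L/s × 0.35 s × 1000 mL/L = 455.0 mL.
R = (PIP − Pplat)/V̇ = (47.3 − 20.0) / 1.3 = 27.3/1.3 = 21.0 cmH2O·s/L.
C = Vt/(Pplat − PEEP) = 455.0 / (20.0 − 2) = 455.0/18.0 = 25.278 mL/cmH2O.
τ = R × C = 21.0 × 0.02528 L/cmH2O = 0.5309 s.
Fraction remaining = e^(−Te/τ) = e^(−0.65/0.5309) = 0.294; trapped volume = 455.0 × 0.294 = 133.77 mL.
Additional alveolar pressure from trapping ≈ V_trapped / C = 133.77 / 25.278 = 5.292 cmH2O.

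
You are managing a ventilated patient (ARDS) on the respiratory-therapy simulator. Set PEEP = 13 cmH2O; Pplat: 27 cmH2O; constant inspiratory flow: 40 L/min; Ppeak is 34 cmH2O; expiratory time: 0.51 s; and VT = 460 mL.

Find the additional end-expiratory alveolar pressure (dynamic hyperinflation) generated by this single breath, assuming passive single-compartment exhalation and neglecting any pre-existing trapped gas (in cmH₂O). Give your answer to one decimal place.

Flow: 40 L/min ÷ 60 = 0.6667 L/s.
R = (PIP − Pplat)/V̇ = (34 − 27) / 0.6667 = 7.0/0.6667 = 10.499 cmH2O·s/L.
C = Vt/(Pplat − PEEP) = 460.0 / (27 − 13) = 460.0/14.0 = 32.857 mL/cmH2O.
τ = R × C = 10.499 × 0.03286 L/cmH2O = 0.345 s.
Fraction remaining = e^(−Te/τ) = e^(−0.51/0.345) = 0.228; trapped volume = 460.0 × 0.228 = 104.88 mL.
Additional alveolar pressure from trapping ≈ V_trapped / C = 104.88 / 32.857 = 3.192 cmH2O.

3.2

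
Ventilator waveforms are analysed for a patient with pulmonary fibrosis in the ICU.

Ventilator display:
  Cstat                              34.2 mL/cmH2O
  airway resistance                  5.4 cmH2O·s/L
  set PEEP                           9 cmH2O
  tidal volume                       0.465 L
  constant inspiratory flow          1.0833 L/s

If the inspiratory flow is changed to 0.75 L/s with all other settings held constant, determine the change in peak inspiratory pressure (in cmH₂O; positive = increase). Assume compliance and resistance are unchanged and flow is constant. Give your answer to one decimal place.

PIP = Vt/C + R·V̇ + PEEP (constant-flow equation of motion).
Only the resistive term changes: ΔPIP = R × ΔV̇ = 5.4 × (0.75 − 1.0833) = 5.4 × -0.3333 = -1.8 cmH2O.

-1.8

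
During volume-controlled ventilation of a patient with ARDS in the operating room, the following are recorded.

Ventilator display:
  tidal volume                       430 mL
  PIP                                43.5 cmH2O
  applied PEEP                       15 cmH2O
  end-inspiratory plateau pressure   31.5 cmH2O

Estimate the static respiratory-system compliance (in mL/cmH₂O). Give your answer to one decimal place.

26.1

Cstat = Vt / (Pplat − PEEP) = 430 / (31.5 − 15) = 430 / 16.5 = 26.061 mL/cmH2O.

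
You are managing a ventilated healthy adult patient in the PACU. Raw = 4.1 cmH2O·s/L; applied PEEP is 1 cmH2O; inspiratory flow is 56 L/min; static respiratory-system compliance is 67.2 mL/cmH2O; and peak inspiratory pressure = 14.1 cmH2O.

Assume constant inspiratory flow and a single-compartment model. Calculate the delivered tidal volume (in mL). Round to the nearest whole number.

Flow: 56 L/min ÷ 60 = 0.9333 L/s.
Equation of motion (constant flow): PIP = Vt/C + R·V̇ + PEEP.
Vt/C = PIP − R·V̇ − PEEP = 14.1 − 3.827 − 1 = 9.273 cmH2O.
Vt = C × 9.273 = 67.2 × 9.273 = 623.15 mL.

623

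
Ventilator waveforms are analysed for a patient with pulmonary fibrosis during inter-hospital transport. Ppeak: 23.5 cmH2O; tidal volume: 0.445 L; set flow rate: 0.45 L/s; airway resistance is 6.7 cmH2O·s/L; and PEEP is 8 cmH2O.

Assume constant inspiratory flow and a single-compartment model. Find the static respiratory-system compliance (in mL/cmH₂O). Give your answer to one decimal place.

Equation of motion (constant flow): PIP = Vt/C + R·V̇ + PEEP.
Vt/C = PIP − R·V̇ − PEEP = 23.5 − 6.7×0.45 − 8 = 23.5 − 3.015 − 8 = 12.485 cmH2O.
C = Vt / 12.485 = 445 / 12.485 = 35.643 mL/cmH2O.

35.6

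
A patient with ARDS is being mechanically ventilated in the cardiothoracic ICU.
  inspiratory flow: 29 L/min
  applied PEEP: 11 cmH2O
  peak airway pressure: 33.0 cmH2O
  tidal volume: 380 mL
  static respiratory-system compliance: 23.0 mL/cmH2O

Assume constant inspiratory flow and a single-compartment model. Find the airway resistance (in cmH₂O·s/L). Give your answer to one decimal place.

Flow: 29 L/min ÷ 60 = 0.4833 L/s.
Equation of motion (constant flow): PIP = Vt/C + R·V̇ + PEEP.
R·V̇ = PIP − Vt/C − PEEP = 33.0 − 380/23.0 − 11 = 33.0 − 16.522 − 11 = 5.478 cmH2O.
R = 5.478 / 0.4833 = 11.335 cmH2O·s/L.

11.3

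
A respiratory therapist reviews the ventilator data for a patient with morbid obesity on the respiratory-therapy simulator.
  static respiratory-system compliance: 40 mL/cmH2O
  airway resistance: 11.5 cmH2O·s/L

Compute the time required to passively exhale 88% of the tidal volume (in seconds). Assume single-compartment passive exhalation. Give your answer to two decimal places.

τ = R × C = 11.5 × 40 mL/cmH2O = 11.5 × 0.040 L/cmH2O = 0.46 s.
Exhaled fraction f = 1 − e^(−t/τ) → t = −τ·ln(1 − f) = −0.46·ln(0.12) = 0.9753 s.

0.98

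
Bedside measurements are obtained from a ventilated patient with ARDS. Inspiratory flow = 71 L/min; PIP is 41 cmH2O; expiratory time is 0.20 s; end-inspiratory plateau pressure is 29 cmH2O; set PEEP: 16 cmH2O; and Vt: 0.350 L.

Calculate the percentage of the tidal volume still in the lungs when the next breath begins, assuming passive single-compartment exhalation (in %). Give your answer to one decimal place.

48.1

Flow: 71 L/min ÷ 60 = 1.1833 L/s.
R = (PIP − Pplat)/V̇ = (41 − 29) / 1.1833 = 12.0/1.1833 = 10.141 cmH2O·s/L.
C = Vt/(Pplat − PEEP) = 350.0 / (29 − 16) = 350.0/13.0 = 26.923 mL/cmH2O.
τ = R × C = 10.141 × 0.02692 L/cmH2O = 0.273 s.
Fraction remaining at end-expiration = e^(−Te/τ) = e^(−0.20/0.273) = 0.4807 → 48.07%.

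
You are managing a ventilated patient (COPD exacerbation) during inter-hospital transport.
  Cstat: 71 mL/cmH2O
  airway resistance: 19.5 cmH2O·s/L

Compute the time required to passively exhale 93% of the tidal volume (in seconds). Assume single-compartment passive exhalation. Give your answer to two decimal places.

τ = R × C = 19.5 × 71 mL/cmH2O = 19.5 × 0.071 L/cmH2O = 1.385 s.
Exhaled fraction f = 1 − e^(−t/τ) → t = −τ·ln(1 − f) = −1.385·ln(0.07) = 3.683 s.

3.68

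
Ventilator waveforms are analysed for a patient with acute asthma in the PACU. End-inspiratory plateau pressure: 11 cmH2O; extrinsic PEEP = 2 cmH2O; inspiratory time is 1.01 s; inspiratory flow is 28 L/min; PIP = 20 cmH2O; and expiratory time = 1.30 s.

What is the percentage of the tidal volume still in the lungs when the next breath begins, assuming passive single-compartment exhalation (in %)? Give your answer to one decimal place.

27.6

Flow: 28 L/min ÷ 60 = 0.4667 L/s.
Vt = flow × Ti = 0.4667 L/s × 1.01 s × 1000 mL/L = 471.37 mL.
R = (PIP − Pplat)/V̇ = (20 − 11) / 0.4667 = 9.0/0.4667 = 19.284 cmH2O·s/L.
C = Vt/(Pplat − PEEP) = 471.37 / (11 − 2) = 471.37/9.0 = 52.374 mL/cmH2O.
τ = R × C = 19.284 × 0.05237 L/cmH2O = 1.01 s.
Fraction remaining at end-expiration = e^(−Te/τ) = e^(−1.30/1.01) = 0.2761 → 27.61%.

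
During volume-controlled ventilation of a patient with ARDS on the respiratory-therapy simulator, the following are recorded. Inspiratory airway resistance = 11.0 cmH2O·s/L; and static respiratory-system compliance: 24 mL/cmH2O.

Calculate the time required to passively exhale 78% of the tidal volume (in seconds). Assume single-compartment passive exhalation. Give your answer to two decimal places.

τ = R × C = 11.0 × 24 mL/cmH2O = 11.0 × 0.024 L/cmH2O = 0.264 s.
Exhaled fraction f = 1 − e^(−t/τ) → t = −τ·ln(1 − f) = −0.264·ln(0.22) = 0.3997 s.

0.40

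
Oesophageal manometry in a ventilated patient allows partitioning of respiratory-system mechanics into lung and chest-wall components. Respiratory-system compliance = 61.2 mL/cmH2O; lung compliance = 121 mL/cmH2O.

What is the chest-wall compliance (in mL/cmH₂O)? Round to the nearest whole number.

1/Ccw = 1/Crs − 1/CL.
1/Ccw = 1/61.2 − 1/121 = 0.008075.
Ccw = 123.84 mL/cmH2O.

124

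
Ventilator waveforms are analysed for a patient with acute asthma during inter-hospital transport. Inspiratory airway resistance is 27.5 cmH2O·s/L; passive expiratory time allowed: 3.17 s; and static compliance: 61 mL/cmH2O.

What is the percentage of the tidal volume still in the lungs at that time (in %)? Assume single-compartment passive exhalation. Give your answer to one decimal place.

15.1

τ = R × C = 27.5 × 61 mL/cmH2O = 27.5 × 0.061 L/cmH2O = 1.678 s.
Passive exhalation: V(t)/V₀ = e^(−t/τ) = e^(−3.17/1.678) = 0.1512.
Fraction remaining = 0.1512 → 15.12%.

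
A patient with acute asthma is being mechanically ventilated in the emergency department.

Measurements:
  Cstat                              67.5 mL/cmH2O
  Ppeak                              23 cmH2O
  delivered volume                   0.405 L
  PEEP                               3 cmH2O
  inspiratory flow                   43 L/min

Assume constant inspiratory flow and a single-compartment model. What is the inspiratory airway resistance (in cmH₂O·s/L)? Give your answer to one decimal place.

Flow: 43 L/min ÷ 60 = 0.7167 L/s.
Equation of motion (constant flow): PIP = Vt/C + R·V̇ + PEEP.
R·V̇ = PIP − Vt/C − PEEP = 23 − 405/67.5 − 3 = 23 − 6.0 − 3 = 14.0 cmH2O.
R = 14.0 / 0.7167 = 19.534 cmH2O·s/L.

19.5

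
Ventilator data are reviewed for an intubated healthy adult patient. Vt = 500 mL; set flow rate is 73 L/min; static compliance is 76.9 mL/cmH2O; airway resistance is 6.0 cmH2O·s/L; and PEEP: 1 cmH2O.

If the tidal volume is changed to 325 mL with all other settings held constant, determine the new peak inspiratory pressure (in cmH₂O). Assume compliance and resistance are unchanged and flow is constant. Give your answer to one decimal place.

12.5

Flow: 73 L/min ÷ 60 = 1.2167 L/s.
PIP = Vt/C + R·V̇ + PEEP (constant-flow equation of motion).
Only the elastic term changes: ΔPIP = ΔVt / C = (325 − 500) / 76.9 = -2.276 cmH2O.
Original PIP = 500/76.9 + 6.0×1.2167 + 1 = 14.802 cmH2O; new PIP = 14.802 + (-2.276) = 12.526 cmH2O.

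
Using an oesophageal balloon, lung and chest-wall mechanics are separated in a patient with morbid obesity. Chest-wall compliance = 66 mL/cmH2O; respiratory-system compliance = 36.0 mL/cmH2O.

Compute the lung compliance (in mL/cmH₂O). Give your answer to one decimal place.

79.2

1/CL = 1/Crs − 1/Ccw.
1/CL = 1/36.0 − 1/66 = 0.01263.
CL = 79.177 mL/cmH2O.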